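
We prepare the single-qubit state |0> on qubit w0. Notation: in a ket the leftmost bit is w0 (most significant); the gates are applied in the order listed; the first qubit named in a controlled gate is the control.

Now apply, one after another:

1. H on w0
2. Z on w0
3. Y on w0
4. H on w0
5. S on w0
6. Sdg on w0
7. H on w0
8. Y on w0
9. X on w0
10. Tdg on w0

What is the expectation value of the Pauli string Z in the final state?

The observable Z averages to 0. Key observation: steps 3-8 multiply out to the identity, so the circuit reduces to the remaining gates.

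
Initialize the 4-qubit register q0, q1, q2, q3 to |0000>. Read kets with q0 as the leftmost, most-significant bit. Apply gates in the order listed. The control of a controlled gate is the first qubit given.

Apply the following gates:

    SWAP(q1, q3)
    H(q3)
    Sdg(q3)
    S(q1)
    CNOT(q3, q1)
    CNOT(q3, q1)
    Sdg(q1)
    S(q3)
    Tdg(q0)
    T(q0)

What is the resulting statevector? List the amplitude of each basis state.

The final amplitudes are sqrt(2)/2 on |0000>, sqrt(2)/2 on |0001>, and 0 on every other basis state. Key observation: gates 3-8 undo each other exactly, leaving only the rest of the circuit to track.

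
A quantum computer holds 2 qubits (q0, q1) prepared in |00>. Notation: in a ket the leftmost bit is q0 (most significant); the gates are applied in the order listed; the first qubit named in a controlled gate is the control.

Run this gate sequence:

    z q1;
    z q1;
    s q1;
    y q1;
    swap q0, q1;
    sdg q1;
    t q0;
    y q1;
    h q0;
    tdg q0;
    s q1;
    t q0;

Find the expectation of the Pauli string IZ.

The expectation value of IZ is -1.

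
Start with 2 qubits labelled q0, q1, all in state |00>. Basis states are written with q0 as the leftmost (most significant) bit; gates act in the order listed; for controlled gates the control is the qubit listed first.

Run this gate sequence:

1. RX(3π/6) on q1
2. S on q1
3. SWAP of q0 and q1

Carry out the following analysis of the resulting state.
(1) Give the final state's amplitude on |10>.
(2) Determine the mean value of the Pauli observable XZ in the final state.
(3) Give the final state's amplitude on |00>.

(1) |10> carries amplitude sqrt(2)/2 in the final state.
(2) The expectation value of XZ is 1.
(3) The final state's coefficient on |00> equals sqrt(2)/2.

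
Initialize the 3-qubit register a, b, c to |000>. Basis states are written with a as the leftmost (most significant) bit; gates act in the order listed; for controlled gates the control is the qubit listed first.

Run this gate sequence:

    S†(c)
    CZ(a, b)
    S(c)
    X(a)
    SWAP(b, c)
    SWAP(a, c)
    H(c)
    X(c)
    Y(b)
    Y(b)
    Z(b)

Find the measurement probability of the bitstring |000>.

Outcome |000> occurs with probability 1/2.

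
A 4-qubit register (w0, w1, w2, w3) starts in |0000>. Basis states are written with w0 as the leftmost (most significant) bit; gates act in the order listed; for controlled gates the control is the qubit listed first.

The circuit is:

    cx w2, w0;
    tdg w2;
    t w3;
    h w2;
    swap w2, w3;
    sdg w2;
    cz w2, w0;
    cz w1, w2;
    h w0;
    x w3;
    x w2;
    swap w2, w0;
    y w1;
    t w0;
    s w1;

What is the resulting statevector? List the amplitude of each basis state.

After the circuit, the state carries amplitude -exp(I*pi/4)/2 on |1100>, -exp(I*pi/4)/2 on |1101>, -exp(I*pi/4)/2 on |1110>, -exp(I*pi/4)/2 on |1111>, and 0 on every other basis state.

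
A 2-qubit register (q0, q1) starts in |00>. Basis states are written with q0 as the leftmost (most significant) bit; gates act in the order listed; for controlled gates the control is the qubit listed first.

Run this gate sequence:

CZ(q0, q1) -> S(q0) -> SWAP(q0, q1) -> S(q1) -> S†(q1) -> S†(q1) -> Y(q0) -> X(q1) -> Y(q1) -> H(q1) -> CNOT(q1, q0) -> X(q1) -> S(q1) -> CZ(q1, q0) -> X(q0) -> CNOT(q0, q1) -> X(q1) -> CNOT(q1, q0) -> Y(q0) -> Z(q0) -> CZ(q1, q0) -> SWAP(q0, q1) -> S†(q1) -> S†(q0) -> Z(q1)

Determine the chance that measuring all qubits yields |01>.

The probability of measuring |01> is 1/2.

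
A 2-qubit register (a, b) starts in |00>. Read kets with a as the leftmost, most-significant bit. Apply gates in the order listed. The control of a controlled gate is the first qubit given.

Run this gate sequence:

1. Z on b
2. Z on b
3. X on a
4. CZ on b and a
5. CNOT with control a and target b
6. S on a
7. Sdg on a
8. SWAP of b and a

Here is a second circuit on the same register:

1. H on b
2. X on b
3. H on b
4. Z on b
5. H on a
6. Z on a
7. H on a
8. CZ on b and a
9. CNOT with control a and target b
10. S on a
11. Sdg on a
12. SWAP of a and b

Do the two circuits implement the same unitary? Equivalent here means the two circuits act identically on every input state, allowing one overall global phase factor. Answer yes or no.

Yes, they are equivalent — the unitaries differ by at most a global phase.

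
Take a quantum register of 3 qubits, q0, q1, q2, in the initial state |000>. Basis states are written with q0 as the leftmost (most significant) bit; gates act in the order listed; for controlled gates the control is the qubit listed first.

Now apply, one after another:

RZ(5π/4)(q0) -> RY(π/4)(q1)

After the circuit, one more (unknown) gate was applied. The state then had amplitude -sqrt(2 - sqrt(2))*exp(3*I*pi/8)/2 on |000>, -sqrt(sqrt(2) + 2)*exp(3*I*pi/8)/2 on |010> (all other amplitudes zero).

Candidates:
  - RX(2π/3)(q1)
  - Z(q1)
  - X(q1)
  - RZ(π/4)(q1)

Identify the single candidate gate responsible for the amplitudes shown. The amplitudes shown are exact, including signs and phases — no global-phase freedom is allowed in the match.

It was X(q1) that produced the state shown.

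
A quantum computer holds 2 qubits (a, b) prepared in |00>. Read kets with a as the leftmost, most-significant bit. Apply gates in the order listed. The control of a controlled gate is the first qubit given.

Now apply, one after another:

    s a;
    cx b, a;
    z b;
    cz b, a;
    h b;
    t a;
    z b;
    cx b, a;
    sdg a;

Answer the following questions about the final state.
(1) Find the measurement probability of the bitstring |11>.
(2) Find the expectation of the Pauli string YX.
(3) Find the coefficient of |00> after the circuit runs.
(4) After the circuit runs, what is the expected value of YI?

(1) The probability of measuring |11> is 1/2.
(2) The observable YX averages to 1.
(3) The amplitude on |00> is sqrt(2)/2.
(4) The expectation value of YI is 0.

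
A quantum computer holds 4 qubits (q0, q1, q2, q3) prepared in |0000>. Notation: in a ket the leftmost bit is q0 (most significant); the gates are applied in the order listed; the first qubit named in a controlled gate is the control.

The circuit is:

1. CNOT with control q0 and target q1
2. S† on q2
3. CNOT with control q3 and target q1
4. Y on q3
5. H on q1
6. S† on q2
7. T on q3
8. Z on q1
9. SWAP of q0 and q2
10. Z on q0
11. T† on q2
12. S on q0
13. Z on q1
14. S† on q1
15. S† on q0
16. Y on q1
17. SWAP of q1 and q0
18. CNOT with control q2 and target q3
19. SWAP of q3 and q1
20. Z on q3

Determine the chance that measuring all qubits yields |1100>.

The probability of measuring |1100> is 1/2.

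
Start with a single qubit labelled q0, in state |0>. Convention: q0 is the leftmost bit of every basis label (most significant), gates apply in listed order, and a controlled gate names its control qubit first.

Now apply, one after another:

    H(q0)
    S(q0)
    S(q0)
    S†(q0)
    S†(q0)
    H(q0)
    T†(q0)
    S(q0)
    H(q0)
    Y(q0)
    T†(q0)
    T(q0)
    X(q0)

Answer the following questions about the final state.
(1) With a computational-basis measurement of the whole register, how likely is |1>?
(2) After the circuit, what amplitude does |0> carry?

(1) A full measurement returns |1> with probability 1/2. Key observation: the block from step 1 through step 6 cancels to the identity and can be dropped.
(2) |0> carries amplitude sqrt(2)*I/2 in the final state.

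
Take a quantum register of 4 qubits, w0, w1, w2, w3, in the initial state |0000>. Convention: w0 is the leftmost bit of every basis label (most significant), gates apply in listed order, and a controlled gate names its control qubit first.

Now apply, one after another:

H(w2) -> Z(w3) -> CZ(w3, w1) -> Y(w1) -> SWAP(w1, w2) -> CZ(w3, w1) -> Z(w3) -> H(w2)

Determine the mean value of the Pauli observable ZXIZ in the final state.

In the final state, ZXIZ has expectation 1.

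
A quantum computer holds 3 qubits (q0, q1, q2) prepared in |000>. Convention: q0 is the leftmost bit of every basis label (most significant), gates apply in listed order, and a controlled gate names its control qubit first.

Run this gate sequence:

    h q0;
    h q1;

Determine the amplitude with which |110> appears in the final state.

The amplitude on |110> is 1/2.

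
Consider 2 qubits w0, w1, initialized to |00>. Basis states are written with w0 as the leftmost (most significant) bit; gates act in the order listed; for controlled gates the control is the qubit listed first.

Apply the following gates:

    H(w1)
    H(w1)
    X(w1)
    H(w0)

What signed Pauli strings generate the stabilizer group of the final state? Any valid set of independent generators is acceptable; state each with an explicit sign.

One valid set of independent stabilizer generators is +XI, -IZ (any independent generating set of the same group is equally correct).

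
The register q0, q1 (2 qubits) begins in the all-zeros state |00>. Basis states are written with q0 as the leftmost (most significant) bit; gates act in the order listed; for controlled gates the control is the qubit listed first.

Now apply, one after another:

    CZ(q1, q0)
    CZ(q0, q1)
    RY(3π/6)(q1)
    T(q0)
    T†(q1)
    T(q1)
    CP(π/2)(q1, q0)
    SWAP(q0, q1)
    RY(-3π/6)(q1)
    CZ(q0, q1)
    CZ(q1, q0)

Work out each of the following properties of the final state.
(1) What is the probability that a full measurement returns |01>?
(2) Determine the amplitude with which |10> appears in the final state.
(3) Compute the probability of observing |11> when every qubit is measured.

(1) The probability of measuring |01> is 1/4.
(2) The final state's coefficient on |10> equals 1/2.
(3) A full measurement returns |11> with probability 1/4.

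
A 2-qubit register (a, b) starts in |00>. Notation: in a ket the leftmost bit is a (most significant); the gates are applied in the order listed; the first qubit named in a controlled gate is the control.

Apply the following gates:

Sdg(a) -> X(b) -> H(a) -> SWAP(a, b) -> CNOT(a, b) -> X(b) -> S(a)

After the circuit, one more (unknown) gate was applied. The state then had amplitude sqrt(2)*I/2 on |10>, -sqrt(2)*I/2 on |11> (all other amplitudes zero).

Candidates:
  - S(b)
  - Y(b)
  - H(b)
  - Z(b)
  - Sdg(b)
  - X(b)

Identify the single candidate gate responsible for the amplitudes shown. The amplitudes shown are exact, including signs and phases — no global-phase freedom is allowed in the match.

The applied gate was Z(b).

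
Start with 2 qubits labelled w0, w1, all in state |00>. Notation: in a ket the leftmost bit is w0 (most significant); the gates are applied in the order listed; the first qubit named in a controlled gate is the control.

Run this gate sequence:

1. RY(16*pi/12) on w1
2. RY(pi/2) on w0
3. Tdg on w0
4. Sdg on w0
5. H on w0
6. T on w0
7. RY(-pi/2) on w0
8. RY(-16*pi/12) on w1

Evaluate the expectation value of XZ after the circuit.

In the final state, XZ has expectation sqrt(2)/2.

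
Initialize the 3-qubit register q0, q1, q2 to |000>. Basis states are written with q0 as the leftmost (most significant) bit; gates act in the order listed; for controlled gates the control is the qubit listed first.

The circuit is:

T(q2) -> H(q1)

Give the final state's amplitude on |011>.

The amplitude on |011> is 0.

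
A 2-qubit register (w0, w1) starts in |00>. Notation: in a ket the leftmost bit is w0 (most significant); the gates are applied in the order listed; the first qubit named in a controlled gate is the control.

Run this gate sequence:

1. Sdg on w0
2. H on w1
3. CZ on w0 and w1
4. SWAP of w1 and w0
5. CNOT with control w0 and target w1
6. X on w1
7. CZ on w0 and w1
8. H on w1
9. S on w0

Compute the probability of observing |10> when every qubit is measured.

A full measurement returns |10> with probability 1/4.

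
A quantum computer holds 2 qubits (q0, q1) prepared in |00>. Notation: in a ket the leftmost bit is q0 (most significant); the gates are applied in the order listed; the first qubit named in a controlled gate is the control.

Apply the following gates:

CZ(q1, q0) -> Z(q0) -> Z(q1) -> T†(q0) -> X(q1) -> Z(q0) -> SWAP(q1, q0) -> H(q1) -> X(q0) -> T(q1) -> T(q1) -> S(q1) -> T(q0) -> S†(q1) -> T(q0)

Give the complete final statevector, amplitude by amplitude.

The final amplitudes are sqrt(2)/2 on |00>, sqrt(2)*I/2 on |01>, 0 on |10>, 0 on |11>.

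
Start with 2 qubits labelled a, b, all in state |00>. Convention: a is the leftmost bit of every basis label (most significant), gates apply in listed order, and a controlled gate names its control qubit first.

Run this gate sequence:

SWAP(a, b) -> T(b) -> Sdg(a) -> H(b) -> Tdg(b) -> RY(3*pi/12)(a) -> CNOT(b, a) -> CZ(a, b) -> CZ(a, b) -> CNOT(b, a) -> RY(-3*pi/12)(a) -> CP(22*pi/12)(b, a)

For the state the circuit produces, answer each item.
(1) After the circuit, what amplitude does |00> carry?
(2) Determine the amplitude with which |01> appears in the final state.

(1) The final state's coefficient on |00> equals sqrt(2)/2.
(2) The amplitude on |01> is -sqrt(2)*exp(3*I*pi/4)/2.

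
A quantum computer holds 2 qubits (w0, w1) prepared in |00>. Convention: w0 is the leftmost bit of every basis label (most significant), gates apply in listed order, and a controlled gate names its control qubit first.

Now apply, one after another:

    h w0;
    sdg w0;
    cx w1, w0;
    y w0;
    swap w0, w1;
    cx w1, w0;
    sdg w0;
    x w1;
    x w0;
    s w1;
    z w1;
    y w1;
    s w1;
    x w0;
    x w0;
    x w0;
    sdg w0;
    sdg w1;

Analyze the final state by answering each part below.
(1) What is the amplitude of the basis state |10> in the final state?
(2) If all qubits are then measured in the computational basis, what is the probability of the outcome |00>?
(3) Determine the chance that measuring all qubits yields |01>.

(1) The final state's coefficient on |10> equals 0. Key observation: gates 15-16 undo each other exactly, leaving only the rest of the circuit to track.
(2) A full measurement returns |00> with probability 1/2.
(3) A full measurement returns |01> with probability 0.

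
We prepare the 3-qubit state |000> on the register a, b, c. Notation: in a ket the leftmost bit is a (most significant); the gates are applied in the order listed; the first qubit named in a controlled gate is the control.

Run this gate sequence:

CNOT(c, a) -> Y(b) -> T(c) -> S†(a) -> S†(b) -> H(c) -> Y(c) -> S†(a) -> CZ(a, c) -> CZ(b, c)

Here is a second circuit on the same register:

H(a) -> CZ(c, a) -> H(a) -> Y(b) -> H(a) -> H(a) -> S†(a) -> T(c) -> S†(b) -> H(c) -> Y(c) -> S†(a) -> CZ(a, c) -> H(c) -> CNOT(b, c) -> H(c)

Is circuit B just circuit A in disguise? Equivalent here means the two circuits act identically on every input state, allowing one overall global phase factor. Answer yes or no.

Yes — the two circuits implement the same unitary up to a global phase.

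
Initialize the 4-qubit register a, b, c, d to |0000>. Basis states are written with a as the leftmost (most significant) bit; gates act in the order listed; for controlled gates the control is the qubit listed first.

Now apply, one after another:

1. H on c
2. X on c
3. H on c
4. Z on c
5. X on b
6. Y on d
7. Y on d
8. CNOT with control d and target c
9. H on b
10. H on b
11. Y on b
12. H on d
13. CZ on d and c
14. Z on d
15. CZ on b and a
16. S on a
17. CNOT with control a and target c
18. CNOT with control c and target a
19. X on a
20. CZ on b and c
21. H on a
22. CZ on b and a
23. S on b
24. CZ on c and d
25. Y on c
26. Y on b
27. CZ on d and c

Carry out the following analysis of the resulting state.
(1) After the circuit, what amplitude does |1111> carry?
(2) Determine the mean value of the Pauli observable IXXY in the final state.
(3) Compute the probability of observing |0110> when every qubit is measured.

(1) The final state's coefficient on |1111> equals -I/2. Key observation: steps 1-4 multiply out to the identity, so the circuit reduces to the remaining gates.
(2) The expectation value of IXXY is 0.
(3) The probability of measuring |0110> is 1/4.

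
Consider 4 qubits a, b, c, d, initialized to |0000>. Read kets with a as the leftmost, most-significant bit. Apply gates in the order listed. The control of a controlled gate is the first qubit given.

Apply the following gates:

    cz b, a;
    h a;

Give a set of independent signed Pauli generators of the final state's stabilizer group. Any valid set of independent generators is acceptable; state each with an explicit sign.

The final state is stabilized by the group generated by +XIII, +IZII, +IIZI, +IIIZ; other independent generating sets are equally valid.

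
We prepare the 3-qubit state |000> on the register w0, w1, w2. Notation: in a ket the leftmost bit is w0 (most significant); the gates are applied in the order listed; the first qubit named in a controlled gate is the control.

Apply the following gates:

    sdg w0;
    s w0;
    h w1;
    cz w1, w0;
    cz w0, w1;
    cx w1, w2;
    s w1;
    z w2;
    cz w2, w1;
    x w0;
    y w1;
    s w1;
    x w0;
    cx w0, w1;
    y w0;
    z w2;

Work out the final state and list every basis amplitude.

After the circuit, the state carries amplitude -sqrt(2)*I/2 on |101>, -sqrt(2)*I/2 on |110>, and 0 on every other basis state.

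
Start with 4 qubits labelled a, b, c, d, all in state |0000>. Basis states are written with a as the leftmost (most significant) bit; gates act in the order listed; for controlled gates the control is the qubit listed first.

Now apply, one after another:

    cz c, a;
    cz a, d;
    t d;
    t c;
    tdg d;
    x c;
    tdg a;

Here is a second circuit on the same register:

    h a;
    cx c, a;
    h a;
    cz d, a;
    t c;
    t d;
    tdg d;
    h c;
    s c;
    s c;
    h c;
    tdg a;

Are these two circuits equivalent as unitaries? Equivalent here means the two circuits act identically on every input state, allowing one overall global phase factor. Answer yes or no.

Yes, they are equivalent — the unitaries differ by at most a global phase.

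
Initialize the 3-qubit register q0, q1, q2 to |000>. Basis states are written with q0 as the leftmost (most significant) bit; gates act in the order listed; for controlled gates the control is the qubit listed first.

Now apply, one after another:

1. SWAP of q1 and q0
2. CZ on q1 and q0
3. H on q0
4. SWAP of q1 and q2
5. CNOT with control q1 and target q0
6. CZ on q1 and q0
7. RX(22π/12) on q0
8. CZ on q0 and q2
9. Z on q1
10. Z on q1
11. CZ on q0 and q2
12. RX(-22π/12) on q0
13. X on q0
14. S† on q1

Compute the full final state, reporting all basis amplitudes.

The final amplitudes are sqrt(2)/2 on |000>, sqrt(2)/2 on |100>, and 0 on every other basis state.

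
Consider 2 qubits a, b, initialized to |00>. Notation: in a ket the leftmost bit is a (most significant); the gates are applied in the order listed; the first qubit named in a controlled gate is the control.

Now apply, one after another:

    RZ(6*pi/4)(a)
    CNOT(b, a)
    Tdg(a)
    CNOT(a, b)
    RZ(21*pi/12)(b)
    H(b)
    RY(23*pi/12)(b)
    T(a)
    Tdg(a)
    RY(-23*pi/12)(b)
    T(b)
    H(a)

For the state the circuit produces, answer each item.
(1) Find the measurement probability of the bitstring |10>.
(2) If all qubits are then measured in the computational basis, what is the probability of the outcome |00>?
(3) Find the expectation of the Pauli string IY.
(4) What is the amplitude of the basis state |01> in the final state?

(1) A full measurement returns |10> with probability 1/4. Key observation: gates 7-10 undo each other exactly, leaving only the rest of the circuit to track.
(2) A full measurement returns |00> with probability 1/4.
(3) The expectation value of IY is sqrt(2)/2.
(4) The amplitude on |01> is exp(5*I*pi/8)/2.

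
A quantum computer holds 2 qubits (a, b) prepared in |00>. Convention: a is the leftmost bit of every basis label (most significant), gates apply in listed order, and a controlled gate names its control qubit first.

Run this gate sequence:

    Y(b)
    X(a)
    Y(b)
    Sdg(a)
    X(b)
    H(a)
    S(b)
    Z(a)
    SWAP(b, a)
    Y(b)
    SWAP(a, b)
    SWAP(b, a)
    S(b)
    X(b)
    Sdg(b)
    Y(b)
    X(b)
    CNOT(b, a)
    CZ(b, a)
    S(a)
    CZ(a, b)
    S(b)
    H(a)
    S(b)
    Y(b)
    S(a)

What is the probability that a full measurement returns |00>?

The probability of measuring |00> is 1/4.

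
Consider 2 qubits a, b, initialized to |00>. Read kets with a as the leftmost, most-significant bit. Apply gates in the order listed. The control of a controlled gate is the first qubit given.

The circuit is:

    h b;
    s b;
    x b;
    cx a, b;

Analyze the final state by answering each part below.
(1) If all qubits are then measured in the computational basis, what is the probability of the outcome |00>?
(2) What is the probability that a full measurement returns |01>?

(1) Outcome |00> occurs with probability 1/2.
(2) The probability of measuring |01> is 1/2.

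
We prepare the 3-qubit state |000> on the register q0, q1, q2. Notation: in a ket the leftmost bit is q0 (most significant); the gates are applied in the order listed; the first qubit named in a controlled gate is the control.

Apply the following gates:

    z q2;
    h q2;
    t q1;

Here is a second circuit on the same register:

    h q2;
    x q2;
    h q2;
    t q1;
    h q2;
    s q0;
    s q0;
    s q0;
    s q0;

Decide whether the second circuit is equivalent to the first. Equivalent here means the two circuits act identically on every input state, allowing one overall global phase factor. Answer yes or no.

Yes — the two circuits implement the same unitary up to a global phase.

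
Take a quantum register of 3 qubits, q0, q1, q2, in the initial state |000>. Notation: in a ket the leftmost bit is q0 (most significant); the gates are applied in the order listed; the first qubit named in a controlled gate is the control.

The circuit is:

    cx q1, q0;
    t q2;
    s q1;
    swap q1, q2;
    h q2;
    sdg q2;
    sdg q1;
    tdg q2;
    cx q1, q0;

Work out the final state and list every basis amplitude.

The final amplitudes are sqrt(2)/2 on |000>, -sqrt(2)*exp(I*pi/4)/2 on |001>, and 0 on every other basis state.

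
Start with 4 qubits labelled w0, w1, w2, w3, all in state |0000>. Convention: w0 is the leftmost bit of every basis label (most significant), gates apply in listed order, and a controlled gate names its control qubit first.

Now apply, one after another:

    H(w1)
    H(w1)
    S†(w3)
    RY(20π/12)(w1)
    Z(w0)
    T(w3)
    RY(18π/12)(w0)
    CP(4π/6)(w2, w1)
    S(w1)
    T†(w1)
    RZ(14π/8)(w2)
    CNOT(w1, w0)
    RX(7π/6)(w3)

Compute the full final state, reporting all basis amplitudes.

The resulting statevector has amplitude (3 - sqrt(3))*exp(I*pi/8)/8 on |0000>, (sqrt(3) + 3)*exp(5*I*pi/8)/8 on |0001>, 0 on |0010>, 0 on |0011>, (-1 + sqrt(3))*exp(3*I*pi/8)/8 on |0100>, exp(7*I*pi/8)/8 + sqrt(3)*exp(7*I*pi/8)/8 on |0101>, 0 on |0110>, 0 on |0111>, (-3 + sqrt(3))*exp(I*pi/8)/8 on |1000>, (-3 - sqrt(3))*exp(5*I*pi/8)/8 on |1001>, 0 on |1010>, 0 on |1011>, (1 - sqrt(3))*exp(3*I*pi/8)/8 on |1100>, (-sqrt(3) - 1)*exp(7*I*pi/8)/8 on |1101>, 0 on |1110>, 0 on |1111>. Key observation: gates 1-2 undo each other exactly, leaving only the rest of the circuit to track.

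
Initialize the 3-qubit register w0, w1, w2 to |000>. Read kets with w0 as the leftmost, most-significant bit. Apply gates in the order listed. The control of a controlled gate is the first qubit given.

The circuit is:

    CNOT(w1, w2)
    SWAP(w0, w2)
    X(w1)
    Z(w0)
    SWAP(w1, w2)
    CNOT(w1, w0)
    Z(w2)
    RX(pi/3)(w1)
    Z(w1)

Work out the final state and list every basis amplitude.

After the circuit, the state carries amplitude -sqrt(3)/2 on |001>, -I/2 on |011>, and 0 on every other basis state.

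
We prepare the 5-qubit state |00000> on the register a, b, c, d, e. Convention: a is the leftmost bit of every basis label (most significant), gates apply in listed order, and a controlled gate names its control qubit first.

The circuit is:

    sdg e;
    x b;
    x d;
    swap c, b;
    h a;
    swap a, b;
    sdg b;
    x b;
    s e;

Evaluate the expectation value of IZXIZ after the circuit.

In the final state, IZXIZ has expectation 0.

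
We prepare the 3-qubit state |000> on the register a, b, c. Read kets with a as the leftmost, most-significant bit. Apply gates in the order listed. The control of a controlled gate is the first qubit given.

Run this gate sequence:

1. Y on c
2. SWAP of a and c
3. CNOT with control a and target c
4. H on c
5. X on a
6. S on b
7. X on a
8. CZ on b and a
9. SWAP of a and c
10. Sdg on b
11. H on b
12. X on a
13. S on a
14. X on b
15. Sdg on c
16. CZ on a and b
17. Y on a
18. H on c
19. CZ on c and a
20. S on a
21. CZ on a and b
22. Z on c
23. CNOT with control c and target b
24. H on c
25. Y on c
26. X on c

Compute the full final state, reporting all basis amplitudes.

The final amplitudes are 0 on |000>, -I/2 on |001>, 0 on |010>, I/2 on |011>, I/2 on |100>, 0 on |101>, -I/2 on |110>, 0 on |111>.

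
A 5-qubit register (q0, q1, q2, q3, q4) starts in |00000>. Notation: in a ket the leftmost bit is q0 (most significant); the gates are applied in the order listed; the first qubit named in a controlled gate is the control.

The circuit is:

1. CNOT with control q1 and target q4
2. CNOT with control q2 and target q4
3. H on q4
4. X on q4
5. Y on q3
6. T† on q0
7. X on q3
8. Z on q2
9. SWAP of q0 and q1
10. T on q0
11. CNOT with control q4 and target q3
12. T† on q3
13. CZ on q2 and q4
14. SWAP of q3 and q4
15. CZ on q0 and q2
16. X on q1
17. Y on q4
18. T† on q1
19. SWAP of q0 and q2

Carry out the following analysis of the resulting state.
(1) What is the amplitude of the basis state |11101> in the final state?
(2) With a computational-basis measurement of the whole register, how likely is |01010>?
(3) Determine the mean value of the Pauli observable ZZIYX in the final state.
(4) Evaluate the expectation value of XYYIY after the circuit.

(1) The final state's coefficient on |11101> equals 0.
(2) A full measurement returns |01010> with probability 1/2.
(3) The expectation value of ZZIYX is -sqrt(2)/2.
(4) The expectation value of XYYIY is 0.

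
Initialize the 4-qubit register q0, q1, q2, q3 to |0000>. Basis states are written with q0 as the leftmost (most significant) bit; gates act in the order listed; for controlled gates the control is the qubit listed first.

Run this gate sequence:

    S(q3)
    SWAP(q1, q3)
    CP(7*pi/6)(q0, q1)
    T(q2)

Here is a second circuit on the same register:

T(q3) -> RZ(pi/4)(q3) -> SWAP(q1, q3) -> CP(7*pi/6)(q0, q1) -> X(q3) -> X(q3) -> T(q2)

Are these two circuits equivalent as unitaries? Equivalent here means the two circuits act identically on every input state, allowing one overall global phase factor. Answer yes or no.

Yes — the two circuits implement the same unitary up to a global phase.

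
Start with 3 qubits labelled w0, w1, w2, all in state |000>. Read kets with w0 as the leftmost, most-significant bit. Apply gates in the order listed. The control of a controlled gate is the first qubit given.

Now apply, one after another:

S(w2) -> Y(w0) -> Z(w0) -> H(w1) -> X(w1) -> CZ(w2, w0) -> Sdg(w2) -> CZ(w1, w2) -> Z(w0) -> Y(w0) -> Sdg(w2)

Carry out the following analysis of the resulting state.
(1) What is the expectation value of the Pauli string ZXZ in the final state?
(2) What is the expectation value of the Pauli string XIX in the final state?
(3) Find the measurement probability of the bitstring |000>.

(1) The expectation value of ZXZ is 1.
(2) The expectation value of XIX is 0.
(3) The probability of measuring |000> is 1/2.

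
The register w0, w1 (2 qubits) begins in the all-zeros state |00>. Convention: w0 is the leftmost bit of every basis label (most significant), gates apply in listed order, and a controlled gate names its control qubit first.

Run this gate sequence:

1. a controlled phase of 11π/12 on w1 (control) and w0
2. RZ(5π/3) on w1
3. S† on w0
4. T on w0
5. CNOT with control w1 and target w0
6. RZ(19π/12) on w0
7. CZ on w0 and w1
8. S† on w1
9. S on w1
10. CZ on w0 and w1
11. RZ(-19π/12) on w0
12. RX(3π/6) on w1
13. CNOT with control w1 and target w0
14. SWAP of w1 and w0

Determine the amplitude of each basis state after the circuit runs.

The resulting statevector has amplitude -sqrt(2)*exp(I*pi/6)/2 on |00>, 0 on |01>, 0 on |10>, sqrt(2)*exp(2*I*pi/3)/2 on |11>. Key observation: gates 6-11 undo each other exactly, leaving only the rest of the circuit to track.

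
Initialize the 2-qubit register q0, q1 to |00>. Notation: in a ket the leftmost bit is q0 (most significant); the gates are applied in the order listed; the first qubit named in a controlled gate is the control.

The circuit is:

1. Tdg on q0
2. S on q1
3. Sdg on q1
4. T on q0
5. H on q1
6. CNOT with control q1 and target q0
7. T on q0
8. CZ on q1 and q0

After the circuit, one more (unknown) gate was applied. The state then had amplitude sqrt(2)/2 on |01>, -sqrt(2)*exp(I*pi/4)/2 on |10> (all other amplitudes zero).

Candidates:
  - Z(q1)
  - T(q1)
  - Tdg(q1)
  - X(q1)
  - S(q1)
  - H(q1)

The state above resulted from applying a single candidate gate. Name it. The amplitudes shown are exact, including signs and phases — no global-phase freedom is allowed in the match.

The applied gate was X(q1). Key observation: the block from step 1 through step 4 cancels to the identity and can be dropped.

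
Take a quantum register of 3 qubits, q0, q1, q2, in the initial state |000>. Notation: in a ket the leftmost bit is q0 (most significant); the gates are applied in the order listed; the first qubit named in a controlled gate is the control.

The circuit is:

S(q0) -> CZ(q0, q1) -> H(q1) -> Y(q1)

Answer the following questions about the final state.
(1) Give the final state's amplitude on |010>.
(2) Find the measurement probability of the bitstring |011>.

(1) |010> carries amplitude sqrt(2)*I/2 in the final state.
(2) Outcome |011> occurs with probability 0.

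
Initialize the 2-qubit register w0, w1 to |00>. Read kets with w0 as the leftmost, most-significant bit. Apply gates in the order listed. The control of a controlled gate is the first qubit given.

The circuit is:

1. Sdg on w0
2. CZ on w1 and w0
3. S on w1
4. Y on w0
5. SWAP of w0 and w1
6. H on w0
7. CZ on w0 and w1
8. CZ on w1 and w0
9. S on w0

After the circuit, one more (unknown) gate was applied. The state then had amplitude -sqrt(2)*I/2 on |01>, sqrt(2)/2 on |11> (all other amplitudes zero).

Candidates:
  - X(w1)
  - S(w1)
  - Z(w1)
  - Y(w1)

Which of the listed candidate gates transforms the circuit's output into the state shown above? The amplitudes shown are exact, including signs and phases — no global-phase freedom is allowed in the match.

It was Z(w1) that produced the state shown.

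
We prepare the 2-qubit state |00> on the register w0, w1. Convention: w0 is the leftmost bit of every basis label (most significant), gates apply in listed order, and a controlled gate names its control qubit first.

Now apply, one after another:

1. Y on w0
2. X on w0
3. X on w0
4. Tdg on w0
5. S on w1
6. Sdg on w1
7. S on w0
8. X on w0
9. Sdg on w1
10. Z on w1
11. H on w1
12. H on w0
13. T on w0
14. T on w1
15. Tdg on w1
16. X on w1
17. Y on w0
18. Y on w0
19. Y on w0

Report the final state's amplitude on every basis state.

The final amplitudes are I/2 on |00>, I/2 on |01>, -exp(I*pi/4)/2 on |10>, -exp(I*pi/4)/2 on |11>.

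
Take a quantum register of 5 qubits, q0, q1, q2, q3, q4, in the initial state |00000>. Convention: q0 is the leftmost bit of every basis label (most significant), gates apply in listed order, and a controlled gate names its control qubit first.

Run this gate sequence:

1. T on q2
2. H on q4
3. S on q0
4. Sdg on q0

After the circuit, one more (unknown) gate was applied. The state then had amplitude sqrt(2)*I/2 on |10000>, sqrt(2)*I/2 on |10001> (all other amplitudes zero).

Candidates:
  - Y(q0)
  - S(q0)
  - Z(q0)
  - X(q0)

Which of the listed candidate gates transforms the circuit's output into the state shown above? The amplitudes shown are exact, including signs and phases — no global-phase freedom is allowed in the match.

The unique candidate consistent with the amplitudes is Y(q0). Key observation: steps 3-4 multiply out to the identity, so the circuit reduces to the remaining gates.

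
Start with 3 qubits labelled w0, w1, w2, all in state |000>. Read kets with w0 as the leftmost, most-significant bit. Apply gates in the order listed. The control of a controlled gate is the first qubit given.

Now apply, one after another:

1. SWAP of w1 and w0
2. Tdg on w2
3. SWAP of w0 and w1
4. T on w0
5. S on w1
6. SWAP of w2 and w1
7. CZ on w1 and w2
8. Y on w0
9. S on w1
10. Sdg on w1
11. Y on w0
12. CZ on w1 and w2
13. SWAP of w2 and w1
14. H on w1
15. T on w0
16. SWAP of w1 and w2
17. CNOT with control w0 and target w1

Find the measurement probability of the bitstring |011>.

The probability of measuring |011> is 0.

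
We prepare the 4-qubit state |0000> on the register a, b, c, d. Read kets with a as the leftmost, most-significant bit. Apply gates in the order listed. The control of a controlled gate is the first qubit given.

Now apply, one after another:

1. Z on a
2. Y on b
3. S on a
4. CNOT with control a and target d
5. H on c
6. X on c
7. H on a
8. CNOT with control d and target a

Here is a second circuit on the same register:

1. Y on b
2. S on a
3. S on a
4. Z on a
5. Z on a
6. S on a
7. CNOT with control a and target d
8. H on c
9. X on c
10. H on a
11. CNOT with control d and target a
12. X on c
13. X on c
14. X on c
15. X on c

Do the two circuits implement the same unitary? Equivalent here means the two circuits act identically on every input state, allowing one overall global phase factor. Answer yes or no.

Yes, they are equivalent — the unitaries differ by at most a global phase.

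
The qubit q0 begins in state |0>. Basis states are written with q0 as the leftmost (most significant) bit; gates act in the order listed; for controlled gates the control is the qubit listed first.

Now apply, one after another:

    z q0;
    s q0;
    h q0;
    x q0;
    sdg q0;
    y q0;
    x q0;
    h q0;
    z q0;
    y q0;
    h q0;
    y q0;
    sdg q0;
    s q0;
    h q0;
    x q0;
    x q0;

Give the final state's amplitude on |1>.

The final state's coefficient on |1> equals 1/2 + I/2.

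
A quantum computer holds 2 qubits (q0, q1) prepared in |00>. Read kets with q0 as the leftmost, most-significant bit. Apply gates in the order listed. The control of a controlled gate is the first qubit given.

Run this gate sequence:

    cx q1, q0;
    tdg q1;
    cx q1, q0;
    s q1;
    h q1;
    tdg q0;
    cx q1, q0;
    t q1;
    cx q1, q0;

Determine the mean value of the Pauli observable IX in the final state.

The expectation value of IX is sqrt(2)/2.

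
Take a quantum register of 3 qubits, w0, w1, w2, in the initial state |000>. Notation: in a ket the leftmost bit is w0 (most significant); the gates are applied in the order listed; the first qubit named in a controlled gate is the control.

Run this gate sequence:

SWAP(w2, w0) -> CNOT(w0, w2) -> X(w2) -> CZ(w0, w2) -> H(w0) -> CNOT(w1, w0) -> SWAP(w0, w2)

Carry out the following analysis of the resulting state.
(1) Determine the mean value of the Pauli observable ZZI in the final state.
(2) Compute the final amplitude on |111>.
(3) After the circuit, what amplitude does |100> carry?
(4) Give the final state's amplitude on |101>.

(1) The expectation value of ZZI is -1.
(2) The amplitude on |111> is 0.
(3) |100> carries amplitude sqrt(2)/2 in the final state.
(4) |101> carries amplitude sqrt(2)/2 in the final state.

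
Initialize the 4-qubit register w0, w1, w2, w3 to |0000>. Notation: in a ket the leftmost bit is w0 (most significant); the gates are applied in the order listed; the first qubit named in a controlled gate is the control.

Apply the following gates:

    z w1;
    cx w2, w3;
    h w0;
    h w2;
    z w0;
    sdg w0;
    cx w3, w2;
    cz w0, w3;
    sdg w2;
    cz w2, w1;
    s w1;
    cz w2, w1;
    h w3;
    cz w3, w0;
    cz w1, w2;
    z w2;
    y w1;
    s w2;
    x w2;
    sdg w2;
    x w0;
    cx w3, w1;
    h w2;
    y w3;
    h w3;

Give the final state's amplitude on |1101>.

|1101> carries amplitude sqrt(2)*(-1 - I)/8 in the final state.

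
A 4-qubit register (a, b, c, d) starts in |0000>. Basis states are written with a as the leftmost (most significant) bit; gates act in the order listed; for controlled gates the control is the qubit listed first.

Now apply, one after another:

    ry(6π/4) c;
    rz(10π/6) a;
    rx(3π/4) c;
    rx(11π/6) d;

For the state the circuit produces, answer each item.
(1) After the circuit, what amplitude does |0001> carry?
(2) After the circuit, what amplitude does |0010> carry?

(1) |0001> carries amplitude -sqrt(6 - 3*sqrt(2))*exp(2*I*pi/3)/8 - sqrt(sqrt(2) + 2)*exp(I*pi/6)/8 + sqrt(2 - sqrt(2))*exp(2*I*pi/3)/8 + sqrt(3*sqrt(2) + 6)*exp(I*pi/6)/8 in the final state.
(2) |0010> carries amplitude sqrt(2 - sqrt(2))*exp(I*pi/6)/8 + sqrt(6 - 3*sqrt(2))*exp(I*pi/6)/8 + sqrt(sqrt(2) + 2)*exp(2*I*pi/3)/8 + sqrt(3*sqrt(2) + 6)*exp(2*I*pi/3)/8 in the final state.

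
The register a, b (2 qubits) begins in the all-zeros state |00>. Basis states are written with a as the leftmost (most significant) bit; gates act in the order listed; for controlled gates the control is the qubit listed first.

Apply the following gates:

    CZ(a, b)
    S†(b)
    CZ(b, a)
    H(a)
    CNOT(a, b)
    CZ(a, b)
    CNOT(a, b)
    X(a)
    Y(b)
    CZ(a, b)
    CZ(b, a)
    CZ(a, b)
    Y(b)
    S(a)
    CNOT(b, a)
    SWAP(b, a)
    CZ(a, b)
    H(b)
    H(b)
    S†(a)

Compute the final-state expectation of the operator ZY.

In the final state, ZY has expectation 1. Key observation: gates 18-19 undo each other exactly, leaving only the rest of the circuit to track.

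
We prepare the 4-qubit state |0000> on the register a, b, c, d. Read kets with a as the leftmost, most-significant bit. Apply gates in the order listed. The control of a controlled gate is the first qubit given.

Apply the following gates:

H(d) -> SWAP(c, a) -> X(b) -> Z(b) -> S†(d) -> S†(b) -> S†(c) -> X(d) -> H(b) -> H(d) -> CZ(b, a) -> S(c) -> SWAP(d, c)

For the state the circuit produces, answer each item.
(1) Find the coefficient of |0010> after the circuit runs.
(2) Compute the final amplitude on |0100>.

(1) |0010> carries amplitude sqrt(2)*(1 - I)/4 in the final state.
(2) The final state's coefficient on |0100> equals sqrt(2)*(-1 - I)/4.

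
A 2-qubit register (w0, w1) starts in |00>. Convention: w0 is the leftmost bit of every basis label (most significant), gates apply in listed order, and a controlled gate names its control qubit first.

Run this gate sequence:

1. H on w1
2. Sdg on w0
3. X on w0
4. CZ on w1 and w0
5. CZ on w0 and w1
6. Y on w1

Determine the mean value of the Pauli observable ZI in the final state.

The expectation value of ZI is -1.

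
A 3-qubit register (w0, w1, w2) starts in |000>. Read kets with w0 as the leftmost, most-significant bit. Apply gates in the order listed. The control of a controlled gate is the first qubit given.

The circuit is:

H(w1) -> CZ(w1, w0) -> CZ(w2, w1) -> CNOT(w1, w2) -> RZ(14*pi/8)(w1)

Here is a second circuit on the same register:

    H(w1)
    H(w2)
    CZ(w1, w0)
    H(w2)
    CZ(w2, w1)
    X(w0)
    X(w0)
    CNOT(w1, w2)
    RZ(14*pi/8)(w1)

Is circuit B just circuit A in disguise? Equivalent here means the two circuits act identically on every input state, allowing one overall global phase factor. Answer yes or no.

Yes, they are equivalent — the unitaries differ by at most a global phase.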